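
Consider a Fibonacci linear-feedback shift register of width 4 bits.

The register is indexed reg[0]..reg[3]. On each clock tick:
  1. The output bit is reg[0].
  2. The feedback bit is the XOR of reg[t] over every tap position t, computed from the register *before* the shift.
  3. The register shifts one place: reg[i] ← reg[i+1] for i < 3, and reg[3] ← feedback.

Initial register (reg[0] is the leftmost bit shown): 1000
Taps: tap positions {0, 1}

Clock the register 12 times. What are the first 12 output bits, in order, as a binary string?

100010011010

tick  register→output (feedback)
  0  1000→1 (1)
  1  0001→0 (0)
  2  0010→0 (0)
  3  0100→0 (1)
  4  1001→1 (1)
  5  0011→0 (0)
  6  0110→0 (1)
  7  1101→1 (0)
  8  1010→1 (1)
  9  0101→0 (1)
 10  1011→1 (1)
 11  0111→0 (1)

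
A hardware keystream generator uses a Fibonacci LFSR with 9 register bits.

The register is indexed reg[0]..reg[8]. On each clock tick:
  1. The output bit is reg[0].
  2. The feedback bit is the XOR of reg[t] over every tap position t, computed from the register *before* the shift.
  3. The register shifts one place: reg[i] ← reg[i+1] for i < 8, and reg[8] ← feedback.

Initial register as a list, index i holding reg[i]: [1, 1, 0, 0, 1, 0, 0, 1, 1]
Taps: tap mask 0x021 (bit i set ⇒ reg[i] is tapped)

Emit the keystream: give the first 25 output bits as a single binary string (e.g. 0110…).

1100100111111011010010010

k : reg_k → out_k, fb_k
0: 110010011 → 1, fb=1
1: 100100111 → 1, fb=1
2: 001001111 → 0, fb=1
3: 010011111 → 0, fb=1
4: 100111111 → 1, fb=0
5: 001111110 → 0, fb=1
6: 011111101 → 0, fb=1
7: 111111011 → 1, fb=0
8: 111110110 → 1, fb=1
9: 111101101 → 1, fb=0
10: 111011010 → 1, fb=0
11: 110110100 → 1, fb=1
12: 101101001 → 1, fb=0
13: 011010010 → 0, fb=0
14: 110100100 → 1, fb=1
15: 101001001 → 1, fb=0
16: 010010010 → 0, fb=0
17: 100100100 → 1, fb=1
18: 001001001 → 0, fb=1
19: 010010011 → 0, fb=0
20: 100100110 → 1, fb=1
21: 001001101 → 0, fb=1
22: 010011011 → 0, fb=1
23: 100110111 → 1, fb=1
24: 001101111 → 0, fb=1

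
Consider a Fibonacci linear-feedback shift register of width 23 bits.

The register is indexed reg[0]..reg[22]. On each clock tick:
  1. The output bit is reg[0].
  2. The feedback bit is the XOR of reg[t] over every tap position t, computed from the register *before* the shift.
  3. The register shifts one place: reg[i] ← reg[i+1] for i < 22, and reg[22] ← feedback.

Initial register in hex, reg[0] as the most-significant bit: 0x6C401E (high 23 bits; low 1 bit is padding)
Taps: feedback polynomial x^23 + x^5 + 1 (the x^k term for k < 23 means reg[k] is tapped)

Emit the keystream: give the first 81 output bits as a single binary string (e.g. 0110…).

011011000100000000011111110010001000011111001101101100001111110011110111010111101

step | reg (before) | out | fb
   0 | 01101100010000000001111 | 0 | 1
   1 | 11011000100000000011111 | 1 | 1
   2 | 10110001000000000111111 | 1 | 1
   3 | 01100010000000001111111 | 0 | 0
   4 | 11000100000000011111110 | 1 | 0
   5 | 10001000000000111111100 | 1 | 1
   6 | 00010000000001111111001 | 0 | 0
   7 | 00100000000011111110010 | 0 | 0
   8 | 01000000000111111100100 | 0 | 0
   9 | 10000000001111111001000 | 1 | 1
  10 | 00000000011111110010001 | 0 | 0
  11 | 00000000111111100100010 | 0 | 0
  12 | 00000001111111001000100 | 0 | 0
  13 | 00000011111110010001000 | 0 | 0
  14 | 00000111111100100010000 | 0 | 1
  15 | 00001111111001000100001 | 0 | 1
  16 | 00011111110010001000011 | 0 | 1
  17 | 00111111100100010000111 | 0 | 1
  18 | 01111111001000100001111 | 0 | 1
  19 | 11111110010001000011111 | 1 | 0
  20 | 11111100100010000111110 | 1 | 0
  21 | 11111001000100001111100 | 1 | 1
  22 | 11110010001000011111001 | 1 | 1
  23 | 11100100010000111110011 | 1 | 0
  24 | 11001000100001111100110 | 1 | 1
  25 | 10010001000011111001101 | 1 | 1
  26 | 00100010000111110011011 | 0 | 0
  27 | 01000100001111100110110 | 0 | 1
  28 | 10001000011111001101101 | 1 | 1
  29 | 00010000111110011011011 | 0 | 0
  30 | 00100001111100110110110 | 0 | 0
  31 | 01000011111001101101100 | 0 | 0
  32 | 10000111110011011011000 | 1 | 0
  33 | 00001111100110110110000 | 0 | 1
  34 | 00011111001101101100001 | 0 | 1
  35 | 00111110011011011000011 | 0 | 1
  36 | 01111100110110110000111 | 0 | 1
  37 | 11111001101101100001111 | 1 | 1
  38 | 11110011011011000011111 | 1 | 1
  39 | 11100110110110000111111 | 1 | 0
  40 | 11001101101100001111110 | 1 | 0
  41 | 10011011011000011111100 | 1 | 1
  42 | 00110110110000111111001 | 0 | 1
  43 | 01101101100001111110011 | 0 | 1
  44 | 11011011000011111100111 | 1 | 1
  45 | 10110110000111111001111 | 1 | 0
  46 | 01101100001111110011110 | 0 | 1
  47 | 11011000011111100111101 | 1 | 1
  48 | 10110000111111001111011 | 1 | 1
  49 | 01100001111110011110111 | 0 | 0
  50 | 11000011111100111101110 | 1 | 1
  51 | 10000111111001111011101 | 1 | 0
  52 | 00001111110011110111010 | 0 | 1
  53 | 00011111100111101110101 | 0 | 1
  54 | 00111111001111011101011 | 0 | 1
  55 | 01111110011110111010111 | 0 | 1
  56 | 11111100111101110101111 | 1 | 0
  57 | 11111001111011101011110 | 1 | 1
  58 | 11110011110111010111101 | 1 | 1
  59 | 11100111101110101111011 | 1 | 0
  60 | 11001111011101011110110 | 1 | 0
  61 | 10011110111010111101100 | 1 | 0
  62 | 00111101110101111011000 | 0 | 1
  63 | 01111011101011110110001 | 0 | 0
  64 | 11110111010111101100010 | 1 | 0
  65 | 11101110101111011000100 | 1 | 0
  66 | 11011101011110110001000 | 1 | 0
  67 | 10111010111101100010000 | 1 | 1
  68 | 01110101111011000100001 | 0 | 1
  69 | 11101011110110001000011 | 1 | 1
  70 | 11010111101100010000111 | 1 | 0
  71 | 10101111011000100001110 | 1 | 0
  72 | 01011110110001000011100 | 0 | 1
  73 | 10111101100010000111001 | 1 | 0
  74 | 01111011000100001110010 | 0 | 0
  75 | 11110110001000011100100 | 1 | 0
  76 | 11101100010000111001000 | 1 | 0
  77 | 11011000100001110010000 | 1 | 1
  78 | 10110001000011100100001 | 1 | 1
  79 | 01100010000111001000011 | 0 | 0
  80 | 11000100001110010000110 | 1 | 0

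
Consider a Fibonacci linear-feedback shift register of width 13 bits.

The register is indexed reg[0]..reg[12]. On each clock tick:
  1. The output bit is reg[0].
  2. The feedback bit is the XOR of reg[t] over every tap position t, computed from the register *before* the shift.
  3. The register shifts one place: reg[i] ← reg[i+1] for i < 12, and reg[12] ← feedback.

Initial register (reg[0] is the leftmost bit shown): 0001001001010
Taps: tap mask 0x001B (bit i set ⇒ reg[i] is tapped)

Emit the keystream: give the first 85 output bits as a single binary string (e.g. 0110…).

0001001001010100000010001110011010000011101111010001011111110111110001101101000010000

tick  register→output (feedback)
  0  0001001001010→0 (1)
  1  0010010010101→0 (0)
  2  0100100101010→0 (0)
  3  1001001010100→1 (0)
  4  0010010101000→0 (0)
  5  0100101010000→0 (0)
  6  1001010100000→1 (0)
  7  0010101000000→0 (1)
  8  0101010000001→0 (0)
  9  1010100000010→1 (0)
 10  0101000000100→0 (0)
 11  1010000001000→1 (1)
 12  0100000010001→0 (1)
 13  1000000100011→1 (1)
 14  0000001000111→0 (0)
 15  0000010001110→0 (0)
 16  0000100011100→0 (1)
 17  0001000111001→0 (1)
 18  0010001110011→0 (0)
 19  0100011100110→0 (1)
 20  1000111001101→1 (0)
 21  0001110011010→0 (0)
 22  0011100110100→0 (0)
 23  0111001101000→0 (0)
 24  1110011010000→1 (0)
 25  1100110100000→1 (1)
 26  1001101000001→1 (1)
 27  0011010000011→0 (1)
 28  0110100000111→0 (0)
 29  1101000001110→1 (1)
 30  1010000011101→1 (1)
 31  0100000111011→0 (1)
 32  1000001110111→1 (1)
 33  0000011101111→0 (0)
 34  0000111011110→0 (1)
 35  0001110111101→0 (0)
 36  0011101111010→0 (0)
 37  0111011110100→0 (0)
 38  1110111101000→1 (1)
 39  1101111010001→1 (0)
 40  1011110100010→1 (1)
 41  0111101000101→0 (1)
 42  1111010001011→1 (1)
 43  1110100010111→1 (1)
 44  1101000101111→1 (1)
 45  1010001011111→1 (1)
 46  0100010111111→0 (1)
 47  1000101111111→1 (0)
 48  0001011111110→0 (1)
 49  0010111111101→0 (1)
 50  0101111111011→0 (1)
 51  1011111110111→1 (1)
 52  0111111101111→0 (1)
 53  1111111011111→1 (0)
 54  1111110111110→1 (0)
 55  1111101111100→1 (0)
 56  1111011111000→1 (1)
 57  1110111110001→1 (1)
 58  1101111100011→1 (0)
 59  1011111000110→1 (1)
 60  0111110001101→0 (1)
 61  1111100011011→1 (0)
 62  1111000110110→1 (1)
 63  1110001101101→1 (0)
 64  1100011011010→1 (0)
 65  1000110110100→1 (0)
 66  0001101101000→0 (0)
 67  0011011010000→0 (1)
 68  0110110100001→0 (0)
 69  1101101000010→1 (0)
 70  1011010000100→1 (0)
 71  0110100001000→0 (0)
 72  1101000010000→1 (1)
 73  1010000100001→1 (1)
 74  0100001000011→0 (1)
 75  1000010000111→1 (1)
 76  0000100001111→0 (1)
 77  0001000011111→0 (1)
 78  0010000111111→0 (0)
 79  0100001111110→0 (1)
 80  1000011111101→1 (1)
 81  0000111111011→0 (1)
 82  0001111110111→0 (0)
 83  0011111101110→0 (0)
 84  0111111011100→0 (1)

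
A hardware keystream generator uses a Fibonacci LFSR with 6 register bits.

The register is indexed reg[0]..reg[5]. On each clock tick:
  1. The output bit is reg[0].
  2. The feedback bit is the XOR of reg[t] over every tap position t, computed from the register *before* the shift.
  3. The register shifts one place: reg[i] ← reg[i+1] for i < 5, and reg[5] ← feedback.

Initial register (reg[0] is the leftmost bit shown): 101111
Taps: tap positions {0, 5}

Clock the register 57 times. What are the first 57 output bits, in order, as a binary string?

k : reg_k → out_k, fb_k
0: 101111 → 1, fb=0
1: 011110 → 0, fb=0
2: 111100 → 1, fb=1
3: 111001 → 1, fb=0
4: 110010 → 1, fb=1
5: 100101 → 1, fb=0
6: 001010 → 0, fb=0
7: 010100 → 0, fb=0
8: 101000 → 1, fb=1
9: 010001 → 0, fb=1
10: 100011 → 1, fb=0
11: 000110 → 0, fb=0
12: 001100 → 0, fb=0
13: 011000 → 0, fb=0
14: 110000 → 1, fb=1
15: 100001 → 1, fb=0
16: 000010 → 0, fb=0
17: 000100 → 0, fb=0
18: 001000 → 0, fb=0
19: 010000 → 0, fb=0
20: 100000 → 1, fb=1
21: 000001 → 0, fb=1
22: 000011 → 0, fb=1
23: 000111 → 0, fb=1
24: 001111 → 0, fb=1
25: 011111 → 0, fb=1
26: 111111 → 1, fb=0
27: 111110 → 1, fb=1
28: 111101 → 1, fb=0
29: 111010 → 1, fb=1
30: 110101 → 1, fb=0
31: 101010 → 1, fb=1
32: 010101 → 0, fb=1
33: 101011 → 1, fb=0
34: 010110 → 0, fb=0
35: 101100 → 1, fb=1
36: 011001 → 0, fb=1
37: 110011 → 1, fb=0
38: 100110 → 1, fb=1
39: 001101 → 0, fb=1
40: 011011 → 0, fb=1
41: 110111 → 1, fb=0
42: 101110 → 1, fb=1
43: 011101 → 0, fb=1
44: 111011 → 1, fb=0
45: 110110 → 1, fb=1
46: 101101 → 1, fb=0
47: 011010 → 0, fb=0
48: 110100 → 1, fb=1
49: 101001 → 1, fb=0
50: 010010 → 0, fb=0
51: 100100 → 1, fb=1
52: 001001 → 0, fb=1
53: 010011 → 0, fb=1
54: 100111 → 1, fb=0
55: 001110 → 0, fb=0
56: 011100 → 0, fb=0

101111001010001100001000001111110101011001101110110100100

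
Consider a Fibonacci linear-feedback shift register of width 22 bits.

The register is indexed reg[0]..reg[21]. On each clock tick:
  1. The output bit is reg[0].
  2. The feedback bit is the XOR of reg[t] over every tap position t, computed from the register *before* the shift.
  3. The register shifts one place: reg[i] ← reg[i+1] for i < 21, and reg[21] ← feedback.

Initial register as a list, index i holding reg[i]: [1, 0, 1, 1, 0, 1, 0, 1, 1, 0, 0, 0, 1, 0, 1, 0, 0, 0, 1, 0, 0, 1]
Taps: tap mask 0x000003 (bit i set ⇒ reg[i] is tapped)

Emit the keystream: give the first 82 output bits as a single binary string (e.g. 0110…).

tick  register→output (feedback)
  0  1011010110001010001001→1 (1)
  1  0110101100010100010011→0 (1)
  2  1101011000101000100111→1 (0)
  3  1010110001010001001110→1 (1)
  4  0101100010100010011101→0 (1)
  5  1011000101000100111011→1 (1)
  6  0110001010001001110111→0 (1)
  7  1100010100010011101111→1 (0)
  8  1000101000100111011110→1 (1)
  9  0001010001001110111101→0 (0)
 10  0010100010011101111010→0 (0)
 11  0101000100111011110100→0 (1)
 12  1010001001110111101001→1 (1)
 13  0100010011101111010011→0 (1)
 14  1000100111011110100111→1 (1)
 15  0001001110111101001111→0 (0)
 16  0010011101111010011110→0 (0)
 17  0100111011110100111100→0 (1)
 18  1001110111101001111001→1 (1)
 19  0011101111010011110011→0 (0)
 20  0111011110100111100110→0 (1)
 21  1110111101001111001101→1 (0)
 22  1101111010011110011010→1 (0)
 23  1011110100111100110100→1 (1)
 24  0111101001111001101001→0 (1)
 25  1111010011110011010011→1 (0)
 26  1110100111100110100110→1 (0)
 27  1101001111001101001100→1 (0)
 28  1010011110011010011000→1 (1)
 29  0100111100110100110001→0 (1)
 30  1001111001101001100011→1 (1)
 31  0011110011010011000111→0 (0)
 32  0111100110100110001110→0 (1)
 33  1111001101001100011101→1 (0)
 34  1110011010011000111010→1 (0)
 35  1100110100110001110100→1 (0)
 36  1001101001100011101000→1 (1)
 37  0011010011000111010001→0 (0)
 38  0110100110001110100010→0 (1)
 39  1101001100011101000101→1 (0)
 40  1010011000111010001010→1 (1)
 41  0100110001110100010101→0 (1)
 42  1001100011101000101011→1 (1)
 43  0011000111010001010111→0 (0)
 44  0110001110100010101110→0 (1)
 45  1100011101000101011101→1 (0)
 46  1000111010001010111010→1 (1)
 47  0001110100010101110101→0 (0)
 48  0011101000101011101010→0 (0)
 49  0111010001010111010100→0 (1)
 50  1110100010101110101001→1 (0)
 51  1101000101011101010010→1 (0)
 52  1010001010111010100100→1 (1)
 53  0100010101110101001001→0 (1)
 54  1000101011101010010011→1 (1)
 55  0001010111010100100111→0 (0)
 56  0010101110101001001110→0 (0)
 57  0101011101010010011100→0 (1)
 58  1010111010100100111001→1 (1)
 59  0101110101001001110011→0 (1)
 60  1011101010010011100111→1 (1)
 61  0111010100100111001111→0 (1)
 62  1110101001001110011111→1 (0)
 63  1101010010011100111110→1 (0)
 64  1010100100111001111100→1 (1)
 65  0101001001110011111001→0 (1)
 66  1010010011100111110011→1 (1)
 67  0100100111001111100111→0 (1)
 68  1001001110011111001111→1 (1)
 69  0010011100111110011111→0 (0)
 70  0100111001111100111110→0 (1)
 71  1001110011111001111101→1 (1)
 72  0011100111110011111011→0 (0)
 73  0111001111100111110110→0 (1)
 74  1110011111001111101101→1 (0)
 75  1100111110011111011010→1 (0)
 76  1001111100111110110100→1 (1)
 77  0011111001111101101001→0 (0)
 78  0111110011111011010010→0 (1)
 79  1111100111110110100101→1 (0)
 80  1111001111101101001010→1 (0)
 81  1110011111011010010100→1 (0)

1011010110001010001001110111101001111001101001100011101000101011101010010011100111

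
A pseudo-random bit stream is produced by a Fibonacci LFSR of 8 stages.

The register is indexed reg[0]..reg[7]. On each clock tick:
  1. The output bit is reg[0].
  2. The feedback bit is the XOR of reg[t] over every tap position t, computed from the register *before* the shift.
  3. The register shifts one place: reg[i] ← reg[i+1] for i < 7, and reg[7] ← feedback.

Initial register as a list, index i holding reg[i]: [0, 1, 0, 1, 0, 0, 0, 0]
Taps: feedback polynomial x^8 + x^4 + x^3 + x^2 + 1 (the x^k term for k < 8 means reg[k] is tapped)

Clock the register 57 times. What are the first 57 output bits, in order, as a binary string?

k : reg_k → out_k, fb_k
0: 01010000 → 0, fb=1
1: 10100001 → 1, fb=0
2: 01000010 → 0, fb=0
3: 10000100 → 1, fb=1
4: 00001001 → 0, fb=1
5: 00010011 → 0, fb=1
6: 00100111 → 0, fb=1
7: 01001111 → 0, fb=1
8: 10011111 → 1, fb=1
9: 00111111 → 0, fb=1
10: 01111111 → 0, fb=1
11: 11111111 → 1, fb=0
12: 11111110 → 1, fb=0
13: 11111100 → 1, fb=0
14: 11111000 → 1, fb=0
15: 11110000 → 1, fb=1
16: 11100001 → 1, fb=0
17: 11000010 → 1, fb=1
18: 10000101 → 1, fb=1
19: 00001011 → 0, fb=1
20: 00010111 → 0, fb=1
21: 00101111 → 0, fb=0
22: 01011110 → 0, fb=0
23: 10111100 → 1, fb=0
24: 01111000 → 0, fb=1
25: 11110001 → 1, fb=1
26: 11100011 → 1, fb=0
27: 11000110 → 1, fb=1
28: 10001101 → 1, fb=0
29: 00011010 → 0, fb=0
30: 00110100 → 0, fb=0
31: 01101000 → 0, fb=0
32: 11010000 → 1, fb=0
33: 10100000 → 1, fb=0
34: 01000000 → 0, fb=0
35: 10000000 → 1, fb=1
36: 00000001 → 0, fb=0
37: 00000010 → 0, fb=0
38: 00000100 → 0, fb=0
39: 00001000 → 0, fb=1
40: 00010001 → 0, fb=1
41: 00100011 → 0, fb=1
42: 01000111 → 0, fb=0
43: 10001110 → 1, fb=0
44: 00011100 → 0, fb=0
45: 00111000 → 0, fb=1
46: 01110001 → 0, fb=0
47: 11100010 → 1, fb=0
48: 11000100 → 1, fb=1
49: 10001001 → 1, fb=0
50: 00010010 → 0, fb=1
51: 00100101 → 0, fb=1
52: 01001011 → 0, fb=1
53: 10010111 → 1, fb=0
54: 00101110 → 0, fb=0
55: 01011100 → 0, fb=0
56: 10111000 → 1, fb=0

010100001001111111100001011110001101000000010001110001001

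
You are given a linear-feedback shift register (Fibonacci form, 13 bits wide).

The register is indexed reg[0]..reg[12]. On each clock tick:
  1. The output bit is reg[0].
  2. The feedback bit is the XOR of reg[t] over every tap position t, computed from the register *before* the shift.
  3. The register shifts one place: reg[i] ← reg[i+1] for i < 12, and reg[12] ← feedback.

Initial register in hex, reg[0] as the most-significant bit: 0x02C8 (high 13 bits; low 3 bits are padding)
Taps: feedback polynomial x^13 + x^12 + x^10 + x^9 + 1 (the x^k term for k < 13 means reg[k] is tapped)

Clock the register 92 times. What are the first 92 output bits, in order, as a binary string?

00000010110010010011110000001111010101010000110101100011110010110111101100001100111100011000

tick  register→output (feedback)
  0  0000001011001→0 (0)
  1  0000010110010→0 (0)
  2  0000101100100→0 (1)
  3  0001011001001→0 (0)
  4  0010110010010→0 (0)
  5  0101100100100→0 (1)
  6  1011001001001→1 (1)
  7  0110010010011→0 (1)
  8  1100100100111→1 (1)
  9  1001001001111→1 (0)
 10  0010010011110→0 (0)
 11  0100100111100→0 (0)
 12  1001001111000→1 (0)
 13  0010011110000→0 (0)
 14  0100111100000→0 (0)
 15  1001111000000→1 (1)
 16  0011110000001→0 (1)
 17  0111100000011→0 (1)
 18  1111000000111→1 (1)
 19  1110000001111→1 (0)
 20  1100000011110→1 (1)
 21  1000000111101→1 (0)
 22  0000001111010→0 (1)
 23  0000011110101→0 (0)
 24  0000111101010→0 (1)
 25  0001111010101→0 (0)
 26  0011110101010→0 (1)
 27  0111101010101→0 (0)
 28  1111010101010→1 (0)
 29  1110101010100→1 (0)
 30  1101010101000→1 (0)
 31  1010101010000→1 (1)
 32  0101010100001→0 (1)
 33  1010101000011→1 (0)
 34  0101010000110→0 (1)
 35  1010100001101→1 (0)
 36  0101000011010→0 (1)
 37  1010000110101→1 (1)
 38  0100001101011→0 (0)
 39  1000011010110→1 (0)
 40  0000110101100→0 (0)
 41  0001101011000→0 (1)
 42  0011010110001→0 (1)
 43  0110101100011→0 (1)
 44  1101011000111→1 (1)
 45  1010110001111→1 (0)
 46  0101100011110→0 (0)
 47  1011000111100→1 (1)
 48  0110001111001→0 (0)
 49  1100011110010→1 (1)
 50  1000111100101→1 (1)
 51  0001111001011→0 (0)
 52  0011110010110→0 (1)
 53  0111100101101→0 (1)
 54  1111001011011→1 (1)
 55  1110010110111→1 (1)
 56  1100101101111→1 (0)
 57  1001011011110→1 (1)
 58  0010110111101→0 (1)
 59  0101101111011→0 (0)
 60  1011011110110→1 (0)
 61  0110111101100→0 (0)
 62  1101111011000→1 (0)
 63  1011110110000→1 (1)
 64  0111101100001→0 (1)
 65  1111011000011→1 (0)
 66  1110110000110→1 (0)
 67  1101100001100→1 (1)
 68  1011000011001→1 (1)
 69  0110000110011→0 (1)
 70  1100001100111→1 (1)
 71  1000011001111→1 (0)
 72  0000110011110→0 (0)
 73  0001100111100→0 (0)
 74  0011001111000→0 (1)
 75  0110011110001→0 (1)
 76  1100111100011→1 (0)
 77  1001111000110→1 (0)
 78  0011110001100→0 (0)
 79  0111100011000→0 (1)
 80  1111000110001→1 (0)
 81  1110001100010→1 (1)
 82  1100011000101→1 (1)
 83  1000110001011→1 (1)
 84  0001100010111→0 (0)
 85  0011000101110→0 (0)
 86  0110001011100→0 (0)
 87  1100010111000→1 (0)
 88  1000101110000→1 (1)
 89  0001011100001→0 (1)
 90  0010111000011→0 (1)
 91  0101110000111→0 (0)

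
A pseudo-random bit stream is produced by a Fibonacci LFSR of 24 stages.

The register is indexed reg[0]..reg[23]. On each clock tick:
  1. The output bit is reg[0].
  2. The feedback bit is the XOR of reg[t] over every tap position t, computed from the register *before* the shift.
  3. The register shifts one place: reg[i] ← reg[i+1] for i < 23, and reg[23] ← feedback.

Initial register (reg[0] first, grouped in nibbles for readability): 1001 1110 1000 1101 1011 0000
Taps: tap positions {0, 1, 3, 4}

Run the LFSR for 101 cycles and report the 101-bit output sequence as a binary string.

10011110100011011011000010111111001000000101111111001010011001111110001010101011111010010001100000011

k : reg_k → out_k, fb_k
0: 100111101000110110110000 → 1, fb=1
1: 001111010001101101100001 → 0, fb=0
2: 011110100011011011000010 → 0, fb=1
3: 111101000110110110000101 → 1, fb=1
4: 111010001101101100001011 → 1, fb=1
5: 110100011011011000010111 → 1, fb=1
6: 101000110110110000101111 → 1, fb=1
7: 010001101101100001011111 → 0, fb=1
8: 100011011011000010111111 → 1, fb=0
9: 000110110110000101111110 → 0, fb=0
10: 001101101100001011111100 → 0, fb=1
11: 011011011000010111111001 → 0, fb=0
12: 110110110000101111110010 → 1, fb=0
13: 101101100001011111100100 → 1, fb=0
14: 011011000010111111001000 → 0, fb=0
15: 110110000101111110010000 → 1, fb=0
16: 101100001011111100100000 → 1, fb=0
17: 011000010111111001000000 → 0, fb=1
18: 110000101111110010000001 → 1, fb=0
19: 100001011111100100000010 → 1, fb=1
20: 000010111111001000000101 → 0, fb=1
21: 000101111110010000001011 → 0, fb=1
22: 001011111100100000010111 → 0, fb=1
23: 010111111001000000101111 → 0, fb=1
24: 101111110010000001011111 → 1, fb=1
25: 011111100100000010111111 → 0, fb=1
26: 111111001000000101111111 → 1, fb=0
27: 111110010000001011111110 → 1, fb=0
28: 111100100000010111111100 → 1, fb=1
29: 111001000000101111111001 → 1, fb=0
30: 110010000001011111110010 → 1, fb=1
31: 100100000010111111100101 → 1, fb=0
32: 001000000101111111001010 → 0, fb=0
33: 010000001011111110010100 → 0, fb=1
34: 100000010111111100101001 → 1, fb=1
35: 000000101111111001010011 → 0, fb=0
36: 000001011111110010100110 → 0, fb=0
37: 000010111111100101001100 → 0, fb=1
38: 000101111111001010011001 → 0, fb=1
39: 001011111110010100110011 → 0, fb=1
40: 010111111100101001100111 → 0, fb=1
41: 101111111001010011001111 → 1, fb=1
42: 011111110010100110011111 → 0, fb=1
43: 111111100101001100111111 → 1, fb=0
44: 111111001010011001111110 → 1, fb=0
45: 111110010100110011111100 → 1, fb=0
46: 111100101001100111111000 → 1, fb=1
47: 111001010011001111110001 → 1, fb=0
48: 110010100110011111100010 → 1, fb=1
49: 100101001100111111000101 → 1, fb=0
50: 001010011001111110001010 → 0, fb=1
51: 010100110011111100010101 → 0, fb=0
52: 101001100111111000101010 → 1, fb=1
53: 010011001111110001010101 → 0, fb=0
54: 100110011111100010101010 → 1, fb=1
55: 001100111111000101010101 → 0, fb=1
56: 011001111110001010101011 → 0, fb=1
57: 110011111100010101010111 → 1, fb=1
58: 100111111000101010101111 → 1, fb=1
59: 001111110001010101011111 → 0, fb=0
60: 011111100010101010111110 → 0, fb=1
61: 111111000101010101111101 → 1, fb=0
62: 111110001010101011111010 → 1, fb=0
63: 111100010101010111110100 → 1, fb=1
64: 111000101010101111101001 → 1, fb=0
65: 110001010101011111010010 → 1, fb=0
66: 100010101010111110100100 → 1, fb=0
67: 000101010101111101001000 → 0, fb=1
68: 001010101011111010010001 → 0, fb=1
69: 010101010111110100100011 → 0, fb=0
70: 101010101111101001000110 → 1, fb=0
71: 010101011111010010001100 → 0, fb=0
72: 101010111110100100011000 → 1, fb=0
73: 010101111101001000110000 → 0, fb=0
74: 101011111010010001100000 → 1, fb=0
75: 010111110100100011000000 → 0, fb=1
76: 101111101001000110000001 → 1, fb=1
77: 011111010010001100000011 → 0, fb=1
78: 111110100100011000000111 → 1, fb=0
79: 111101001000110000001110 → 1, fb=1
80: 111010010001100000011101 → 1, fb=1
81: 110100100011000000111011 → 1, fb=1
82: 101001000110000001110111 → 1, fb=1
83: 010010001100000011101111 → 0, fb=0
84: 100100011000000111011110 → 1, fb=0
85: 001000110000001110111100 → 0, fb=0
86: 010001100000011101111000 → 0, fb=1
87: 100011000000111011110001 → 1, fb=0
88: 000110000001110111100010 → 0, fb=0
89: 001100000011101111000100 → 0, fb=1
90: 011000000111011110001001 → 0, fb=1
91: 110000001110111100010011 → 1, fb=0
92: 100000011101111000100110 → 1, fb=1
93: 000000111011110001001101 → 0, fb=0
94: 000001110111100010011010 → 0, fb=0
95: 000011101111000100110100 → 0, fb=1
96: 000111011110001001101001 → 0, fb=0
97: 001110111100010011010010 → 0, fb=0
98: 011101111000100110100100 → 0, fb=0
99: 111011110001001101001000 → 1, fb=1
100: 110111100010011010010001 → 1, fb=0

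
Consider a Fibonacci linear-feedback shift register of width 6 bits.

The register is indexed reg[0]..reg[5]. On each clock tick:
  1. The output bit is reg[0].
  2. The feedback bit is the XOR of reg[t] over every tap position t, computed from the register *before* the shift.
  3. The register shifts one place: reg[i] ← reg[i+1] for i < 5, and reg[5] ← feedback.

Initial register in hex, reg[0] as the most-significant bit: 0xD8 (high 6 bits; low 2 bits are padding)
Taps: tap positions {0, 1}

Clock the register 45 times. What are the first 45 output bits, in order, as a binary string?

110110011010101111110000010000110001010011110

tick  register→output (feedback)
  0  110110→1 (0)
  1  101100→1 (1)
  2  011001→0 (1)
  3  110011→1 (0)
  4  100110→1 (1)
  5  001101→0 (0)
  6  011010→0 (1)
  7  110101→1 (0)
  8  101010→1 (1)
  9  010101→0 (1)
 10  101011→1 (1)
 11  010111→0 (1)
 12  101111→1 (1)
 13  011111→0 (1)
 14  111111→1 (0)
 15  111110→1 (0)
 16  111100→1 (0)
 17  111000→1 (0)
 18  110000→1 (0)
 19  100000→1 (1)
 20  000001→0 (0)
 21  000010→0 (0)
 22  000100→0 (0)
 23  001000→0 (0)
 24  010000→0 (1)
 25  100001→1 (1)
 26  000011→0 (0)
 27  000110→0 (0)
 28  001100→0 (0)
 29  011000→0 (1)
 30  110001→1 (0)
 31  100010→1 (1)
 32  000101→0 (0)
 33  001010→0 (0)
 34  010100→0 (1)
 35  101001→1 (1)
 36  010011→0 (1)
 37  100111→1 (1)
 38  001111→0 (0)
 39  011110→0 (1)
 40  111101→1 (0)
 41  111010→1 (0)
 42  110100→1 (0)
 43  101000→1 (1)
 44  010001→0 (1)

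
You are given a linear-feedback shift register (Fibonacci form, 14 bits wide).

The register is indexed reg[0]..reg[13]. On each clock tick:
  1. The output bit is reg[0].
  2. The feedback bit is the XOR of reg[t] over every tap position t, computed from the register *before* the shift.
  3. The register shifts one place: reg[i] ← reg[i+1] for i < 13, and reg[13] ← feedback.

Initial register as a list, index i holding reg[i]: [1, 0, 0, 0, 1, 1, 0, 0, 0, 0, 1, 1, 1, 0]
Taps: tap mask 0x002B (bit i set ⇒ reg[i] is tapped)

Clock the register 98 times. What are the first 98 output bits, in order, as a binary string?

10001100001110011100101011110101010110000111100010010001011111000101111110110111101011100100000100

step | reg (before) | out | fb
   0 | 10001100001110 | 1 | 0
   1 | 00011000011100 | 0 | 1
   2 | 00110000111001 | 0 | 1
   3 | 01100001110011 | 0 | 1
   4 | 11000011100111 | 1 | 0
   5 | 10000111001110 | 1 | 0
   6 | 00001110011100 | 0 | 1
   7 | 00011100111001 | 0 | 0
   8 | 00111001110010 | 0 | 1
   9 | 01110011100101 | 0 | 0
  10 | 11100111001010 | 1 | 1
  11 | 11001110010101 | 1 | 1
  12 | 10011100101011 | 1 | 1
  13 | 00111001010111 | 0 | 1
  14 | 01110010101111 | 0 | 0
  15 | 11100101011110 | 1 | 1
  16 | 11001010111101 | 1 | 0
  17 | 10010101111010 | 1 | 1
  18 | 00101011110101 | 0 | 0
  19 | 01010111101010 | 0 | 1
  20 | 10101111010101 | 1 | 0
  21 | 01011110101010 | 0 | 1
  22 | 10111101010101 | 1 | 1
  23 | 01111010101011 | 0 | 0
  24 | 11110101010110 | 1 | 0
  25 | 11101010101100 | 1 | 0
  26 | 11010101011000 | 1 | 0
  27 | 10101010110000 | 1 | 1
  28 | 01010101100001 | 0 | 1
  29 | 10101011000011 | 1 | 1
  30 | 01010110000111 | 0 | 1
  31 | 10101100001111 | 1 | 0
  32 | 01011000011110 | 0 | 0
  33 | 10110000111100 | 1 | 0
  34 | 01100001111000 | 0 | 1
  35 | 11000011110001 | 1 | 0
  36 | 10000111100010 | 1 | 0
  37 | 00001111000100 | 0 | 1
  38 | 00011110001001 | 0 | 0
  39 | 00111100010010 | 0 | 0
  40 | 01111000100100 | 0 | 0
  41 | 11110001001000 | 1 | 1
  42 | 11100010010001 | 1 | 0
  43 | 11000100100010 | 1 | 1
  44 | 10001001000101 | 1 | 1
  45 | 00010010001011 | 0 | 1
  46 | 00100100010111 | 0 | 1
  47 | 01001000101111 | 0 | 1
  48 | 10010001011111 | 1 | 0
  49 | 00100010111110 | 0 | 0
  50 | 01000101111100 | 0 | 0
  51 | 10001011111000 | 1 | 1
  52 | 00010111110001 | 0 | 0
  53 | 00101111100010 | 0 | 1
  54 | 01011111000101 | 0 | 1
  55 | 10111110001011 | 1 | 1
  56 | 01111100010111 | 0 | 1
  57 | 11111000101111 | 1 | 1
  58 | 11110001011111 | 1 | 1
  59 | 11100010111111 | 1 | 0
  60 | 11000101111110 | 1 | 1
  61 | 10001011111101 | 1 | 1
  62 | 00010111111011 | 0 | 0
  63 | 00101111110110 | 0 | 1
  64 | 01011111101101 | 0 | 1
  65 | 10111111011011 | 1 | 1
  66 | 01111110110111 | 0 | 1
  67 | 11111101101111 | 1 | 0
  68 | 11111011011110 | 1 | 1
  69 | 11110110111101 | 1 | 0
  70 | 11101101111010 | 1 | 1
  71 | 11011011110101 | 1 | 1
  72 | 10110111101011 | 1 | 1
  73 | 01101111010111 | 0 | 0
  74 | 11011110101110 | 1 | 0
  75 | 10111101011100 | 1 | 1
  76 | 01111010111001 | 0 | 0
  77 | 11110101110010 | 1 | 0
  78 | 11101011100100 | 1 | 0
  79 | 11010111001000 | 1 | 0
  80 | 10101110010000 | 1 | 0
  81 | 01011100100000 | 0 | 1
  82 | 10111001000001 | 1 | 0
  83 | 01110010000010 | 0 | 0
  84 | 11100100000100 | 1 | 1
  85 | 11001000001001 | 1 | 0
  86 | 10010000010010 | 1 | 0
  87 | 00100000100100 | 0 | 0
  88 | 01000001001000 | 0 | 1
  89 | 10000010010001 | 1 | 1
  90 | 00000100100011 | 0 | 1
  91 | 00001001000111 | 0 | 0
  92 | 00010010001110 | 0 | 1
  93 | 00100100011101 | 0 | 1
  94 | 01001000111011 | 0 | 1
  95 | 10010001110111 | 1 | 0
  96 | 00100011101110 | 0 | 0
  97 | 01000111011100 | 0 | 0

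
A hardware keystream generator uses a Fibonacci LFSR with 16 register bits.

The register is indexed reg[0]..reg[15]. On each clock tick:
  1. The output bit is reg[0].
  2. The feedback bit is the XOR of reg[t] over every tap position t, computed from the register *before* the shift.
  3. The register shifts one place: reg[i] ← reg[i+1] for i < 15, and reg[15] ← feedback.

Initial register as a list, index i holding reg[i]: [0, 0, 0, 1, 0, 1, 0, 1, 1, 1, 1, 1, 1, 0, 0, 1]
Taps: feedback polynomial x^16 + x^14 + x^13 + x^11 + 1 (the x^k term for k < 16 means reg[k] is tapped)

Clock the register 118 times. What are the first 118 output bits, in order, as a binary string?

0001010111111001100010100111101111011001111101110101111100100010101100001001000000111000010010010001011111110101010001

k : reg_k → out_k, fb_k
0: 0001010111111001 → 0, fb=1
1: 0010101111110011 → 0, fb=0
2: 0101011111100110 → 0, fb=0
3: 1010111111001100 → 1, fb=0
4: 0101111110011000 → 0, fb=1
5: 1011111100110001 → 1, fb=0
6: 0111111001100010 → 0, fb=1
7: 1111110011000101 → 1, fb=0
8: 1111100110001010 → 1, fb=0
9: 1111001100010100 → 1, fb=1
10: 1110011000101001 → 1, fb=1
11: 1100110001010011 → 1, fb=1
12: 1001100010100111 → 1, fb=1
13: 0011000101001111 → 0, fb=0
14: 0110001010011110 → 0, fb=1
15: 1100010100111101 → 1, fb=1
16: 1000101001111011 → 1, fb=1
17: 0001010011110111 → 0, fb=1
18: 0010100111101111 → 0, fb=0
19: 0101001111011110 → 0, fb=1
20: 1010011110111101 → 1, fb=1
21: 0100111101111011 → 0, fb=0
22: 1001111011110110 → 1, fb=0
23: 0011110111101100 → 0, fb=1
24: 0111101111011001 → 0, fb=1
25: 1111011110110011 → 1, fb=1
26: 1110111101100111 → 1, fb=1
27: 1101111011001111 → 1, fb=1
28: 1011110110011111 → 1, fb=0
29: 0111101100111110 → 0, fb=1
30: 1111011001111101 → 1, fb=1
31: 1110110011111011 → 1, fb=1
32: 1101100111110111 → 1, fb=0
33: 1011001111101110 → 1, fb=1
34: 0110011111011101 → 0, fb=0
35: 1100111110111010 → 1, fb=1
36: 1001111101110101 → 1, fb=1
37: 0011111011101011 → 0, fb=1
38: 0111110111010111 → 0, fb=1
39: 1111101110101111 → 1, fb=1
40: 1111011101011111 → 1, fb=0
41: 1110111010111110 → 1, fb=0
42: 1101110101111100 → 1, fb=1
43: 1011101011111001 → 1, fb=0
44: 0111010111110010 → 0, fb=0
45: 1110101111100100 → 1, fb=0
46: 1101011111001000 → 1, fb=1
47: 1010111110010001 → 1, fb=0
48: 0101111100100010 → 0, fb=1
49: 1011111001000101 → 1, fb=0
50: 0111110010001010 → 0, fb=1
51: 1111100100010101 → 1, fb=1
52: 1111001000101011 → 1, fb=0
53: 1110010001010110 → 1, fb=0
54: 1100100010101100 → 1, fb=0
55: 1001000101011000 → 1, fb=0
56: 0010001010110000 → 0, fb=1
57: 0100010101100001 → 0, fb=0
58: 1000101011000010 → 1, fb=0
59: 0001010110000100 → 0, fb=1
60: 0010101100001001 → 0, fb=0
61: 0101011000010010 → 0, fb=0
62: 1010110000100100 → 1, fb=0
63: 0101100001001000 → 0, fb=0
64: 1011000010010000 → 1, fb=0
65: 0110000100100000 → 0, fb=0
66: 1100001001000000 → 1, fb=1
67: 1000010010000001 → 1, fb=1
68: 0000100100000011 → 0, fb=1
69: 0001001000000111 → 0, fb=0
70: 0010010000001110 → 0, fb=0
71: 0100100000011100 → 0, fb=0
72: 1001000000111000 → 1, fb=0
73: 0010000001110000 → 0, fb=1
74: 0100000011100001 → 0, fb=0
75: 1000000111000010 → 1, fb=0
76: 0000001110000100 → 0, fb=1
77: 0000011100001001 → 0, fb=0
78: 0000111000010010 → 0, fb=0
79: 0001110000100100 → 0, fb=1
80: 0011100001001001 → 0, fb=0
81: 0111000010010010 → 0, fb=0
82: 1110000100100100 → 1, fb=0
83: 1100001001001000 → 1, fb=1
84: 1000010010010001 → 1, fb=0
85: 0000100100100010 → 0, fb=1
86: 0001001001000101 → 0, fb=1
87: 0010010010001011 → 0, fb=1
88: 0100100100010111 → 0, fb=1
89: 1001001000101111 → 1, fb=1
90: 0010010001011111 → 0, fb=1
91: 0100100010111111 → 0, fb=1
92: 1001000101111111 → 1, fb=0
93: 0010001011111110 → 0, fb=1
94: 0100010111111101 → 0, fb=0
95: 1000101111111010 → 1, fb=1
96: 0001011111110101 → 0, fb=0
97: 0010111111101010 → 0, fb=1
98: 0101111111010101 → 0, fb=0
99: 1011111110101010 → 1, fb=0
100: 0111111101010100 → 0, fb=0
101: 1111111010101000 → 1, fb=1
102: 1111110101010001 → 1, fb=0
103: 1111101010100010 → 1, fb=0
104: 1111010101000100 → 1, fb=0
105: 1110101010001000 → 1, fb=1
106: 1101010100010001 → 1, fb=0
107: 1010101000100010 → 1, fb=0
108: 0101010001000100 → 0, fb=1
109: 1010100010001001 → 1, fb=1
110: 0101000100010011 → 0, fb=0
111: 1010001000100110 → 1, fb=1
112: 0100010001001101 → 0, fb=1
113: 1000100010011011 → 1, fb=1
114: 0001000100110111 → 0, fb=1
115: 0010001001101111 → 0, fb=0
116: 0100010011011110 → 0, fb=1
117: 1000100110111101 → 1, fb=1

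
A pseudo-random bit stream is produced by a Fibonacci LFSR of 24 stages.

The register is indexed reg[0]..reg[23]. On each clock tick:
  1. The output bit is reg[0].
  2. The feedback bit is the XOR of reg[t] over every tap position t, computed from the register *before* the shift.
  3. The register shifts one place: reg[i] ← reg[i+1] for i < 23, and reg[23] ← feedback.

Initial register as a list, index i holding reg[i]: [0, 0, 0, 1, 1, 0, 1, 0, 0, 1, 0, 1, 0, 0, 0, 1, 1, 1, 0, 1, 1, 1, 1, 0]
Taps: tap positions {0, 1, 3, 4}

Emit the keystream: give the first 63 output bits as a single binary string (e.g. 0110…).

000110100101000111011110010110010110000101110101101101101011111

tick  register→output (feedback)
  0  000110100101000111011110→0 (0)
  1  001101001010001110111100→0 (1)
  2  011010010100011101111001→0 (0)
  3  110100101000111011110010→1 (1)
  4  101001010001110111100101→1 (1)
  5  010010100011101111001011→0 (0)
  6  100101000111011110010110→1 (0)
  7  001010001110111100101100→0 (1)
  8  010100011101111001011001→0 (0)
  9  101000111011110010110010→1 (1)
 10  010001110111100101100101→0 (1)
 11  100011101111001011001011→1 (0)
 12  000111011110010110010110→0 (0)
 13  001110111100101100101100→0 (0)
 14  011101111001011001011000→0 (0)
 15  111011110010110010110000→1 (1)
 16  110111100101100101100001→1 (0)
 17  101111001011001011000010→1 (1)
 18  011110010110010110000101→0 (1)
 19  111100101100101100001011→1 (1)
 20  111001011001011000010111→1 (0)
 21  110010110010110000101110→1 (1)
 22  100101100101100001011101→1 (0)
 23  001011001011000010111010→0 (1)
 24  010110010110000101110101→0 (1)
 25  101100101100001011101011→1 (0)
 26  011001011000010111010110→0 (1)
 27  110010110000101110101101→1 (1)
 28  100101100001011101011011→1 (0)
 29  001011000010111010110110→0 (1)
 30  010110000101110101101101→0 (1)
 31  101100001011101011011011→1 (0)
 32  011000010111010110110110→0 (1)
 33  110000101110101101101101→1 (0)
 34  100001011101011011011010→1 (1)
 35  000010111010110110110101→0 (1)
 36  000101110101101101101011→0 (1)
 37  001011101011011011010111→0 (1)
 38  010111010110110110101111→0 (1)
 39  101110101101101101011111→1 (1)
 40  011101011011011010111111→0 (0)
 41  111010110110110101111110→1 (1)
 42  110101101101101011111101→1 (1)
 43  101011011011010111111011→1 (0)
 44  010110110110101111110110→0 (1)
 45  101101101101011111101101→1 (0)
 46  011011011010111111011010→0 (0)
 47  110110110101111110110100→1 (0)
 48  101101101011111101101000→1 (0)
 49  011011010111111011010000→0 (0)
 50  110110101111110110100000→1 (0)
 51  101101011111101101000000→1 (0)
 52  011010111111011010000000→0 (0)
 53  110101111110110100000000→1 (1)
 54  101011111101101000000001→1 (0)
 55  010111111011010000000010→0 (1)
 56  101111110110100000000101→1 (1)
 57  011111101101000000001011→0 (1)
 58  111111011010000000010111→1 (0)
 59  111110110100000000101110→1 (0)
 60  111101101000000001011100→1 (1)
 61  111011010000000010111001→1 (1)
 62  110110100000000101110011→1 (0)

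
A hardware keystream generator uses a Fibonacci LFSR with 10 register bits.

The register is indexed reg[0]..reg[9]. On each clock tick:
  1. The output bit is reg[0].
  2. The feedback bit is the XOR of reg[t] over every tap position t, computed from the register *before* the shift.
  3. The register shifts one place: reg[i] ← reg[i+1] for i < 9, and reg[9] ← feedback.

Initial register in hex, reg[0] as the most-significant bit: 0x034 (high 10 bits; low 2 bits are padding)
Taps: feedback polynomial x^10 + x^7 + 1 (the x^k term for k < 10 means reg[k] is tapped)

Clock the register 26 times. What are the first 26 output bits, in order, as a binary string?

00000011011011010111010111

step | reg (before) | out | fb
   0 | 0000001101 | 0 | 1
   1 | 0000011011 | 0 | 0
   2 | 0000110110 | 0 | 1
   3 | 0001101101 | 0 | 1
   4 | 0011011011 | 0 | 0
   5 | 0110110110 | 0 | 1
   6 | 1101101101 | 1 | 0
   7 | 1011011010 | 1 | 1
   8 | 0110110101 | 0 | 1
   9 | 1101101011 | 1 | 1
  10 | 1011010111 | 1 | 0
  11 | 0110101110 | 0 | 1
  12 | 1101011101 | 1 | 0
  13 | 1010111010 | 1 | 1
  14 | 0101110101 | 0 | 1
  15 | 1011101011 | 1 | 1
  16 | 0111010111 | 0 | 1
  17 | 1110101111 | 1 | 0
  18 | 1101011110 | 1 | 0
  19 | 1010111100 | 1 | 0
  20 | 0101111000 | 0 | 0
  21 | 1011110000 | 1 | 1
  22 | 0111100001 | 0 | 0
  23 | 1111000010 | 1 | 1
  24 | 1110000101 | 1 | 0
  25 | 1100001010 | 1 | 1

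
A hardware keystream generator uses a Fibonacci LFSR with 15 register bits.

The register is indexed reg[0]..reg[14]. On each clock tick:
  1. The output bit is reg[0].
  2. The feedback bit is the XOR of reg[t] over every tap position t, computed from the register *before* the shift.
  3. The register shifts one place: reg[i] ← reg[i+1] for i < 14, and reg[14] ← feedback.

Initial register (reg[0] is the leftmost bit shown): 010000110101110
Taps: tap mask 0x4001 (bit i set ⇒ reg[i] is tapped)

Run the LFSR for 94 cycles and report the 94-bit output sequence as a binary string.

0100001101011100111110110010111010100100011010011000111101100010000101001000011111001110000010

step | reg (before) | out | fb
   0 | 010000110101110 | 0 | 0
   1 | 100001101011100 | 1 | 1
   2 | 000011010111001 | 0 | 1
   3 | 000110101110011 | 0 | 1
   4 | 001101011100111 | 0 | 1
   5 | 011010111001111 | 0 | 1
   6 | 110101110011111 | 1 | 0
   7 | 101011100111110 | 1 | 1
   8 | 010111001111101 | 0 | 1
   9 | 101110011111011 | 1 | 0
  10 | 011100111110110 | 0 | 0
  11 | 111001111101100 | 1 | 1
  12 | 110011111011001 | 1 | 0
  13 | 100111110110010 | 1 | 1
  14 | 001111101100101 | 0 | 1
  15 | 011111011001011 | 0 | 1
  16 | 111110110010111 | 1 | 0
  17 | 111101100101110 | 1 | 1
  18 | 111011001011101 | 1 | 0
  19 | 110110010111010 | 1 | 1
  20 | 101100101110101 | 1 | 0
  21 | 011001011101010 | 0 | 0
  22 | 110010111010100 | 1 | 1
  23 | 100101110101001 | 1 | 0
  24 | 001011101010010 | 0 | 0
  25 | 010111010100100 | 0 | 0
  26 | 101110101001000 | 1 | 1
  27 | 011101010010001 | 0 | 1
  28 | 111010100100011 | 1 | 0
  29 | 110101001000110 | 1 | 1
  30 | 101010010001101 | 1 | 0
  31 | 010100100011010 | 0 | 0
  32 | 101001000110100 | 1 | 1
  33 | 010010001101001 | 0 | 1
  34 | 100100011010011 | 1 | 0
  35 | 001000110100110 | 0 | 0
  36 | 010001101001100 | 0 | 0
  37 | 100011010011000 | 1 | 1
  38 | 000110100110001 | 0 | 1
  39 | 001101001100011 | 0 | 1
  40 | 011010011000111 | 0 | 1
  41 | 110100110001111 | 1 | 0
  42 | 101001100011110 | 1 | 1
  43 | 010011000111101 | 0 | 1
  44 | 100110001111011 | 1 | 0
  45 | 001100011110110 | 0 | 0
  46 | 011000111101100 | 0 | 0
  47 | 110001111011000 | 1 | 1
  48 | 100011110110001 | 1 | 0
  49 | 000111101100010 | 0 | 0
  50 | 001111011000100 | 0 | 0
  51 | 011110110001000 | 0 | 0
  52 | 111101100010000 | 1 | 1
  53 | 111011000100001 | 1 | 0
  54 | 110110001000010 | 1 | 1
  55 | 101100010000101 | 1 | 0
  56 | 011000100001010 | 0 | 0
  57 | 110001000010100 | 1 | 1
  58 | 100010000101001 | 1 | 0
  59 | 000100001010010 | 0 | 0
  60 | 001000010100100 | 0 | 0
  61 | 010000101001000 | 0 | 0
  62 | 100001010010000 | 1 | 1
  63 | 000010100100001 | 0 | 1
  64 | 000101001000011 | 0 | 1
  65 | 001010010000111 | 0 | 1
  66 | 010100100001111 | 0 | 1
  67 | 101001000011111 | 1 | 0
  68 | 010010000111110 | 0 | 0
  69 | 100100001111100 | 1 | 1
  70 | 001000011111001 | 0 | 1
  71 | 010000111110011 | 0 | 1
  72 | 100001111100111 | 1 | 0
  73 | 000011111001110 | 0 | 0
  74 | 000111110011100 | 0 | 0
  75 | 001111100111000 | 0 | 0
  76 | 011111001110000 | 0 | 0
  77 | 111110011100000 | 1 | 1
  78 | 111100111000001 | 1 | 0
  79 | 111001110000010 | 1 | 1
  80 | 110011100000101 | 1 | 0
  81 | 100111000001010 | 1 | 1
  82 | 001110000010101 | 0 | 1
  83 | 011100000101011 | 0 | 1
  84 | 111000001010111 | 1 | 0
  85 | 110000010101110 | 1 | 1
  86 | 100000101011101 | 1 | 0
  87 | 000001010111010 | 0 | 0
  88 | 000010101110100 | 0 | 0
  89 | 000101011101000 | 0 | 0
  90 | 001010111010000 | 0 | 0
  91 | 010101110100000 | 0 | 0
  92 | 101011101000000 | 1 | 1
  93 | 010111010000001 | 0 | 1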